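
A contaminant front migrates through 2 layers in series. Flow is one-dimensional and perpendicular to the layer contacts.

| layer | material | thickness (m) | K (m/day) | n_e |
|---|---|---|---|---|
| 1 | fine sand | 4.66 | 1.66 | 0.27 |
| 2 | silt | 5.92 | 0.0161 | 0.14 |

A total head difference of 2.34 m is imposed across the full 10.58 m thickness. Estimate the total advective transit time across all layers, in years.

0.905

With flow normal to the layers, continuity requires the same specific discharge q through every layer.
Σ(b_i/K_i) = 4.66/1.66 + 5.92/0.0161 = 370.5 d.
q = Δh / Σ(b_i/K_i) = 2.34 / 370.5 = 0.006316 m/day.
In each layer the seepage velocity is v_i = q/n_i, so the layer transit time is t_i = b_i·n_i / q:
  layer 1 (fine sand): t_1 = 4.66 × 0.27 / 0.006316 = 199.2 d
  layer 2 (silt): t_2 = 5.92 × 0.14 / 0.006316 = 131.2 d
Total t = Σ t_i = 330.4 days = 0.9047 years.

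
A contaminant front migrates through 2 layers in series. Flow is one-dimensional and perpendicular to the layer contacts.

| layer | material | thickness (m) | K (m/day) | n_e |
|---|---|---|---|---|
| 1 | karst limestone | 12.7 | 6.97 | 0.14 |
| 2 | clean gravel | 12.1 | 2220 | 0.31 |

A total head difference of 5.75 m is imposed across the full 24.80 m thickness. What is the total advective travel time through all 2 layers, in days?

With flow normal to the layers, continuity requires the same specific discharge q through every layer.
Σ(b_i/K_i) = 12.7/6.97 + 12.1/2220 = 1.828 d.
q = Δh / Σ(b_i/K_i) = 5.75 / 1.828 = 3.146 m/day.
In each layer the seepage velocity is v_i = q/n_i, so the layer transit time is t_i = b_i·n_i / q:
  layer 1 (karst limestone): t_1 = 12.7 × 0.14 / 3.146 = 0.5651 d
  layer 2 (clean gravel): t_2 = 12.1 × 0.31 / 3.146 = 1.192 d
Total t = Σ t_i = 1.757 days.

1.76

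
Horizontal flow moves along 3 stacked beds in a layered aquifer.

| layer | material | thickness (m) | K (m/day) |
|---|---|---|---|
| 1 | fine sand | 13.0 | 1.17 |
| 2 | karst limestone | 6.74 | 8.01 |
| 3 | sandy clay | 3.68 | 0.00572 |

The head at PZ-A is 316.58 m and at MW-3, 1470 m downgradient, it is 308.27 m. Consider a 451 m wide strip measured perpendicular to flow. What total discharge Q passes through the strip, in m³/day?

Flow is parallel to layering, so each bed carries its own Darcy discharge and the transmissivities add.
Σ(K_i·b_i) = 1.17×13.0 + 8.01×6.74 + 0.00572×3.68 = 69.22 m²/day.
Hydraulic gradient i = (316.58 − 308.27) / 1470 = 8.31 / 1470 = 0.005653.
Q = Σ(K_i·b_i) · W · i = 69.22 × 451 × 0.005653 = 176.5 m³/day.

176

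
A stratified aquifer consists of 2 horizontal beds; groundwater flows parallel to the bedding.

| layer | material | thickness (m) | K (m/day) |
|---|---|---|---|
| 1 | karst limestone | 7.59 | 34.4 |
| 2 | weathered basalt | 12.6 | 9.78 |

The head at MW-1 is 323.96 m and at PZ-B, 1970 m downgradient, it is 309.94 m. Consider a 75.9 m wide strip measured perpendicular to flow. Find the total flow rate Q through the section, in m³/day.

208

Flow is parallel to layering, so each bed carries its own Darcy discharge and the transmissivities add.
Σ(K_i·b_i) = 34.4×7.59 + 9.78×12.6 = 384.3 m²/day.
Hydraulic gradient i = (323.96 − 309.94) / 1970 = 14.02 / 1970 = 0.007117.
Q = Σ(K_i·b_i) · W · i = 384.3 × 75.9 × 0.007117 = 207.6 m³/day.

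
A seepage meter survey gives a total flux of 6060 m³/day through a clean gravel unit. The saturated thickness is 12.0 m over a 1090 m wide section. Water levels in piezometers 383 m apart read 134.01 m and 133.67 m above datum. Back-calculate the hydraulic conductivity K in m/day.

522

Cross-sectional area A = 1090 × 12.0 = 13080 m².
Hydraulic gradient i = (134.01 − 133.67) / 383 = 0.34 / 383 = 0.0008877.
From Q = K·A·i, K = Q / (A·i) = 6060 / (13080 × 0.0008877) = 521.9 m/day.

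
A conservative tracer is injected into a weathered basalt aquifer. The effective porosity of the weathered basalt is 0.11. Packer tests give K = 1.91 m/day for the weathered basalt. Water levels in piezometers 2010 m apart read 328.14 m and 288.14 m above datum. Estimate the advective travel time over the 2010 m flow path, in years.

Hydraulic gradient i = (328.14 − 288.14) / 2010 = 40 / 2010 = 0.01990.
Darcy flux q = K · i = 1.910 × 0.01990 = 0.03801 m/day.
Seepage velocity v = q / n_e = 0.03801 / 0.11 = 0.3455 m/day.
Travel time t = L / v = 2010 / 0.3455 = 5817 days = 15.93 years.

15.9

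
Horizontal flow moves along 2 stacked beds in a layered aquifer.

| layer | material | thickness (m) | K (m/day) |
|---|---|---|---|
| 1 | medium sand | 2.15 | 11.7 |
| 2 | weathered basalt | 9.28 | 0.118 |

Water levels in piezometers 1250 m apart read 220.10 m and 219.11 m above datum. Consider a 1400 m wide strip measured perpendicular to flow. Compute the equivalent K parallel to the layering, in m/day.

Flow is parallel to layering, so each bed carries its own Darcy discharge and the transmissivities add.
Σ(K_i·b_i) = 11.7×2.15 + 0.118×9.28 = 26.25 m²/day.
Total thickness b = 11.43 m, so K_eq = Σ(K_i·b_i)/b = 2.297 m/day.

2.30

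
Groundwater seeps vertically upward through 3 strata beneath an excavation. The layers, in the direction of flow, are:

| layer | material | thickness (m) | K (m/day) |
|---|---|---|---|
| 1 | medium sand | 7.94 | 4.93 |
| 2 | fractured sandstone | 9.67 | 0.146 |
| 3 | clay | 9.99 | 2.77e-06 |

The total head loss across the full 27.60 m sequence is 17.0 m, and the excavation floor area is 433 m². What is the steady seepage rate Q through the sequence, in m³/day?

Flow is perpendicular to layering, so the layers act in series and the equivalent K is the thickness-weighted harmonic mean.
Total thickness L = 7.94 + 9.67 + 9.99 = 27.60 m.
Σ(b_i/K_i) = 7.94/4.93 + 9.67/0.146 + 9.99/2.77e-06 = 3.607e+06 d.
K_eq = L / Σ(b_i/K_i) = 27.60 / 3.607e+06 = 7.653e-06 m/day.
Q = K_eq · A · (Δh/L) = 7.653e-06 × 433 × (17.0/27.60) = 0.002041 m³/day.

0.00204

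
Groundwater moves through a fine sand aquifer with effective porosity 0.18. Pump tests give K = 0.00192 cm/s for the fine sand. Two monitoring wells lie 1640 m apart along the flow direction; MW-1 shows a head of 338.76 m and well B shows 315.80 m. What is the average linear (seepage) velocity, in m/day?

0.129

Convert K: 0.00192 cm/s × 864 = 1.659 m/day.
Hydraulic gradient i = (338.76 − 315.80) / 1640 = 22.96 / 1640 = 0.01400.
Darcy flux q = K · i = 1.659 × 0.01400 = 0.02322 m/day.
Seepage velocity v = q / n_e = 0.02322 / 0.18 = 0.1290 m/day.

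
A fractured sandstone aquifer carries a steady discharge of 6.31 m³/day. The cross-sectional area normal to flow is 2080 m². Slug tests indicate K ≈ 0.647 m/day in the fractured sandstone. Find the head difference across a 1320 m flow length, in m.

6.19

From Q = K·A·i, i = Q / (K·A) = 6.31 / (0.6470 × 2080) = 0.004689.
Head loss Δh = i · L = 0.004689 × 1320 = 6.189 m.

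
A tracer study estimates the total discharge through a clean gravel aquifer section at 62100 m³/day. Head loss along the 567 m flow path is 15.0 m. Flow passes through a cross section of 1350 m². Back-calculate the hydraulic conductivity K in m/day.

1740

Hydraulic gradient i = Δh / L = 15.0 / 567 = 0.02646.
From Q = K·A·i, K = Q / (A·i) = 62100 / (1350 × 0.02646) = 1739 m/day.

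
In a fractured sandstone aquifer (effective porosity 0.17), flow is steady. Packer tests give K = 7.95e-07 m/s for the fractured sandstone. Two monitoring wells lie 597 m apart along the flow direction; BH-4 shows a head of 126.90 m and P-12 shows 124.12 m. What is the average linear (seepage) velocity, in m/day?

0.00188

Convert K: 7.95e-07 m/s × 86400 = 0.06869 m/day.
Hydraulic gradient i = (126.90 − 124.12) / 597 = 2.78 / 597 = 0.004657.
Darcy flux q = K · i = 0.06869 × 0.004657 = 0.0003199 m/day.
Seepage velocity v = q / n_e = 0.0003199 / 0.17 = 0.001881 m/day.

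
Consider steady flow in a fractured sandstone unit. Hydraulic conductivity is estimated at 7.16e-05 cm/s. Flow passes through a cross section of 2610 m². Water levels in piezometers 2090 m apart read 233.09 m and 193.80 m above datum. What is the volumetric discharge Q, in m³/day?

Convert K: 7.16e-05 cm/s × 864 = 0.06186 m/day.
Hydraulic gradient i = (233.09 − 193.80) / 2090 = 39.29 / 2090 = 0.01880.
Darcy's law: Q = K · A · i = 0.06186 × 2610 × 0.01880 = 3.035 m³/day.

3.04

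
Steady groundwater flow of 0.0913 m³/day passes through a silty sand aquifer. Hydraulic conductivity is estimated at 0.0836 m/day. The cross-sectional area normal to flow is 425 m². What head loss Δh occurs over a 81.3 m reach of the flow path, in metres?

0.209

From Q = K·A·i, i = Q / (K·A) = 0.0913 / (0.08360 × 425.0) = 0.002570.
Head loss Δh = i · L = 0.002570 × 81.3 = 0.2089 m.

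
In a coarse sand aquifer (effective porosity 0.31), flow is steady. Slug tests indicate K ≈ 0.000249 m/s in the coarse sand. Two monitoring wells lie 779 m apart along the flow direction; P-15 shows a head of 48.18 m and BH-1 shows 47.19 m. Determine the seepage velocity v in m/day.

0.0882

Convert K: 0.000249 m/s × 86400 = 21.51 m/day.
Hydraulic gradient i = (48.18 − 47.19) / 779 = 0.99 / 779 = 0.001271.
Darcy flux q = K · i = 21.51 × 0.001271 = 0.02734 m/day.
Seepage velocity v = q / n_e = 0.02734 / 0.31 = 0.08820 m/day.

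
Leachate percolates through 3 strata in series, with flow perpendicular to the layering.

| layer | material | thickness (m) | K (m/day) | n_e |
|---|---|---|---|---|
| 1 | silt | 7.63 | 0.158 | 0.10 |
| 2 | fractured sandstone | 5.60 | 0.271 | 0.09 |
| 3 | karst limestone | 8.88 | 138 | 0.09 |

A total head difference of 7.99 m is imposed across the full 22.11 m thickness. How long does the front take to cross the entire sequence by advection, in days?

With flow normal to the layers, continuity requires the same specific discharge q through every layer.
Σ(b_i/K_i) = 7.63/0.158 + 5.60/0.271 + 8.88/138 = 69.02 d.
q = Δh / Σ(b_i/K_i) = 7.99 / 69.02 = 0.1158 m/day.
In each layer the seepage velocity is v_i = q/n_i, so the layer transit time is t_i = b_i·n_i / q:
  layer 1 (silt): t_1 = 7.63 × 0.10 / 0.1158 = 6.591 d
  layer 2 (fractured sandstone): t_2 = 5.60 × 0.09 / 0.1158 = 4.354 d
  layer 3 (karst limestone): t_3 = 8.88 × 0.09 / 0.1158 = 6.904 d
Total t = Σ t_i = 17.85 days.

17.8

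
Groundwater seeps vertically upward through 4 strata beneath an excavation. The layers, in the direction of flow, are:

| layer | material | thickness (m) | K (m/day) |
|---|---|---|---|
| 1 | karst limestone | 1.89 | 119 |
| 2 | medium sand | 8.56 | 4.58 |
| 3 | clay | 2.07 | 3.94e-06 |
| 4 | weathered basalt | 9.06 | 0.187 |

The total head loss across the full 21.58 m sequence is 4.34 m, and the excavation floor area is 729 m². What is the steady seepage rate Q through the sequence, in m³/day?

Flow is perpendicular to layering, so the layers act in series and the equivalent K is the thickness-weighted harmonic mean.
Total thickness L = 1.89 + 8.56 + 2.07 + 9.06 = 21.58 m.
Σ(b_i/K_i) = 1.89/119 + 8.56/4.58 + 2.07/3.94e-06 + 9.06/0.187 = 5.254e+05 d.
K_eq = L / Σ(b_i/K_i) = 21.58 / 5.254e+05 = 4.107e-05 m/day.
Q = K_eq · A · (Δh/L) = 4.107e-05 × 729 × (4.34/21.58) = 0.006021 m³/day.

0.00602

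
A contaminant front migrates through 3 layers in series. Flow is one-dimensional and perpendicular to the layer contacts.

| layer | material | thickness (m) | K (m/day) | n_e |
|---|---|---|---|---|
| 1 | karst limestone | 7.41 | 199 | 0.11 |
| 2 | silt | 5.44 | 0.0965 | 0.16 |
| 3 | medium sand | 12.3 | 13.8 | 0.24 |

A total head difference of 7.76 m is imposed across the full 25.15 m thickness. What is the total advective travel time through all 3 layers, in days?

34.2

With flow normal to the layers, continuity requires the same specific discharge q through every layer.
Σ(b_i/K_i) = 7.41/199 + 5.44/0.0965 + 12.3/13.8 = 57.30 d.
q = Δh / Σ(b_i/K_i) = 7.76 / 57.30 = 0.1354 m/day.
In each layer the seepage velocity is v_i = q/n_i, so the layer transit time is t_i = b_i·n_i / q:
  layer 1 (karst limestone): t_1 = 7.41 × 0.11 / 0.1354 = 6.019 d
  layer 2 (silt): t_2 = 5.44 × 0.16 / 0.1354 = 6.427 d
  layer 3 (medium sand): t_3 = 12.3 × 0.24 / 0.1354 = 21.80 d
Total t = Σ t_i = 34.24 days.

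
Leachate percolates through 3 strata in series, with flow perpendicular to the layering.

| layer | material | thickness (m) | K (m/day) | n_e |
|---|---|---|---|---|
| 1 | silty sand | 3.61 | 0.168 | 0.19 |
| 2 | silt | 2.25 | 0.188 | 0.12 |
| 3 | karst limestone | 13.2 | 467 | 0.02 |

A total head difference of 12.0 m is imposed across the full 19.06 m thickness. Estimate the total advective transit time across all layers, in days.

3.40

With flow normal to the layers, continuity requires the same specific discharge q through every layer.
Σ(b_i/K_i) = 3.61/0.168 + 2.25/0.188 + 13.2/467 = 33.48 d.
q = Δh / Σ(b_i/K_i) = 12.0 / 33.48 = 0.3584 m/day.
In each layer the seepage velocity is v_i = q/n_i, so the layer transit time is t_i = b_i·n_i / q:
  layer 1 (silty sand): t_1 = 3.61 × 0.19 / 0.3584 = 1.914 d
  layer 2 (silt): t_2 = 2.25 × 0.12 / 0.3584 = 0.7534 d
  layer 3 (karst limestone): t_3 = 13.2 × 0.02 / 0.3584 = 0.7367 d
Total t = Σ t_i = 3.404 days.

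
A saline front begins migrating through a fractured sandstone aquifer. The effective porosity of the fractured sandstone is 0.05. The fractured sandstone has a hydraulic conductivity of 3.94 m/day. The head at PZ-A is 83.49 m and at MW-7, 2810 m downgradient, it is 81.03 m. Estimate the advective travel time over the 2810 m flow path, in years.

Hydraulic gradient i = (83.49 − 81.03) / 2810 = 2.46 / 2810 = 0.0008754.
Darcy flux q = K · i = 3.940 × 0.0008754 = 0.003449 m/day.
Seepage velocity v = q / n_e = 0.003449 / 0.05 = 0.06899 m/day.
Travel time t = L / v = 2810 / 0.06899 = 40733 days = 111.5 years.

112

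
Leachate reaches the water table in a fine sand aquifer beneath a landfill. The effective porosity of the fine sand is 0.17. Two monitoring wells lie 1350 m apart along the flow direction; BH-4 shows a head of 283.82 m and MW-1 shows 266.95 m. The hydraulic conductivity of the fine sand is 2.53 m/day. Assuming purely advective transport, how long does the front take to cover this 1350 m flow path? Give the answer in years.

19.9

Hydraulic gradient i = (283.82 − 266.95) / 1350 = 16.87 / 1350 = 0.01250.
Darcy flux q = K · i = 2.530 × 0.01250 = 0.03162 m/day.
Seepage velocity v = q / n_e = 0.03162 / 0.17 = 0.1860 m/day.
Travel time t = L / v = 1350 / 0.1860 = 7259 days = 19.87 years.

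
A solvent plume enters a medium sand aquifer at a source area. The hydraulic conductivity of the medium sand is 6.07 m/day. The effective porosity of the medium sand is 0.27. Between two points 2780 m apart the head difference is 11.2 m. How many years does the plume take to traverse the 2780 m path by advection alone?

84.0

Hydraulic gradient i = Δh / L = 11.2 / 2780 = 0.004029.
Darcy flux q = K · i = 6.070 × 0.004029 = 0.02445 m/day.
Seepage velocity v = q / n_e = 0.02445 / 0.27 = 0.09057 m/day.
Travel time t = L / v = 2780 / 0.09057 = 30694 days = 84.03 years.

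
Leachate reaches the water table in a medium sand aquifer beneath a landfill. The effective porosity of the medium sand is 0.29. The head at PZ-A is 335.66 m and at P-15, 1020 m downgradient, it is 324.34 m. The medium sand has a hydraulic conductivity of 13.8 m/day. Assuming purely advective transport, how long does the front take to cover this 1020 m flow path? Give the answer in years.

Hydraulic gradient i = (335.66 − 324.34) / 1020 = 11.32 / 1020 = 0.01110.
Darcy flux q = K · i = 13.80 × 0.01110 = 0.1532 m/day.
Seepage velocity v = q / n_e = 0.1532 / 0.29 = 0.5281 m/day.
Travel time t = L / v = 1020 / 0.5281 = 1931 days = 5.288 years.

5.29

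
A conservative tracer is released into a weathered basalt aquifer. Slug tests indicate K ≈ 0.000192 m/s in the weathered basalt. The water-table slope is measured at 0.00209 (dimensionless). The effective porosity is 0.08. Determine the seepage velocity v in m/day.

0.433

Convert K: 0.000192 m/s × 86400 = 16.59 m/day.
Hydraulic gradient i = 0.00209.
Darcy flux q = K · i = 16.59 × 0.002090 = 0.03467 m/day.
Seepage velocity v = q / n_e = 0.03467 / 0.08 = 0.4334 m/day.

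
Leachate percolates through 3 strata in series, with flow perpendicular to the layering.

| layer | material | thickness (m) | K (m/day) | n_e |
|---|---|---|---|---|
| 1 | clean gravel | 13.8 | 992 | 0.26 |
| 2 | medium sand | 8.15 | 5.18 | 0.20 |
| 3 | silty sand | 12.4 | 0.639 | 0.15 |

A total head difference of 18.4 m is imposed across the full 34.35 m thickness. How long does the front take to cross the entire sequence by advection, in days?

With flow normal to the layers, continuity requires the same specific discharge q through every layer.
Σ(b_i/K_i) = 13.8/992 + 8.15/5.18 + 12.4/0.639 = 20.99 d.
q = Δh / Σ(b_i/K_i) = 18.4 / 20.99 = 0.8765 m/day.
In each layer the seepage velocity is v_i = q/n_i, so the layer transit time is t_i = b_i·n_i / q:
  layer 1 (clean gravel): t_1 = 13.8 × 0.26 / 0.8765 = 4.094 d
  layer 2 (medium sand): t_2 = 8.15 × 0.20 / 0.8765 = 1.860 d
  layer 3 (silty sand): t_3 = 12.4 × 0.15 / 0.8765 = 2.122 d
Total t = Σ t_i = 8.075 days.

8.08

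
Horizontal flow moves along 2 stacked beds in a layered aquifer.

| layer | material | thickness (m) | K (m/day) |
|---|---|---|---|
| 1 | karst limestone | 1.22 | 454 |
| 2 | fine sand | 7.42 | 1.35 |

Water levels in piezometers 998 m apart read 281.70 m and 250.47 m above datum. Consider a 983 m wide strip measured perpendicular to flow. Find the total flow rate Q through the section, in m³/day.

Flow is parallel to layering, so each bed carries its own Darcy discharge and the transmissivities add.
Σ(K_i·b_i) = 454×1.22 + 1.35×7.42 = 563.9 m²/day.
Hydraulic gradient i = (281.70 − 250.47) / 998 = 31.23 / 998 = 0.03129.
Q = Σ(K_i·b_i) · W · i = 563.9 × 983 × 0.03129 = 17346 m³/day.

17300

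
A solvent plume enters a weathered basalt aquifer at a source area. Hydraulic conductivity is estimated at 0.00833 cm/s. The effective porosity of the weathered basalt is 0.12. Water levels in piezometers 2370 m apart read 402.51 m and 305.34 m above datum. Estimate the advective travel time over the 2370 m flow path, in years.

Convert K: 0.00833 cm/s × 864 = 7.197 m/day.
Hydraulic gradient i = (402.51 − 305.34) / 2370 = 97.17 / 2370 = 0.04100.
Darcy flux q = K · i = 7.197 × 0.04100 = 0.2951 m/day.
Seepage velocity v = q / n_e = 0.2951 / 0.12 = 2.459 m/day.
Travel time t = L / v = 2370 / 2.459 = 963.8 days = 2.639 years.

2.64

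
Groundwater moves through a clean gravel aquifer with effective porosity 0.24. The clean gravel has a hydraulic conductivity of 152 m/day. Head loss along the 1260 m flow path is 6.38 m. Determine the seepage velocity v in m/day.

Hydraulic gradient i = Δh / L = 6.38 / 1260 = 0.005063.
Darcy flux q = K · i = 152.0 × 0.005063 = 0.7697 m/day.
Seepage velocity v = q / n_e = 0.7697 / 0.24 = 3.207 m/day.

3.21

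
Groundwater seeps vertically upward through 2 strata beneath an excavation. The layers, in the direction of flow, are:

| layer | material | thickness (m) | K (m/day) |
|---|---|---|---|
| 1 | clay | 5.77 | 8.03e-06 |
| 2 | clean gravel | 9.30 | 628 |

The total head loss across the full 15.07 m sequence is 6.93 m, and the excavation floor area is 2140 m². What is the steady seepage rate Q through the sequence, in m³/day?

Flow is perpendicular to layering, so the layers act in series and the equivalent K is the thickness-weighted harmonic mean.
Total thickness L = 5.77 + 9.30 = 15.07 m.
Σ(b_i/K_i) = 5.77/8.03e-06 + 9.30/628 = 7.186e+05 d.
K_eq = L / Σ(b_i/K_i) = 15.07 / 7.186e+05 = 2.097e-05 m/day.
Q = K_eq · A · (Δh/L) = 2.097e-05 × 2140 × (6.93/15.07) = 0.02064 m³/day.

0.0206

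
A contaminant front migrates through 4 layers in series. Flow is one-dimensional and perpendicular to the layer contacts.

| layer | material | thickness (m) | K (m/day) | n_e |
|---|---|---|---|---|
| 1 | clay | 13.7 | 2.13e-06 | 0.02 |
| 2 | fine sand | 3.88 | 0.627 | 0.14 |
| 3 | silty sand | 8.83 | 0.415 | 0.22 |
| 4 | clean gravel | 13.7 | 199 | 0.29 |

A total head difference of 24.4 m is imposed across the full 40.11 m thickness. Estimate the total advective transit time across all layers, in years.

With flow normal to the layers, continuity requires the same specific discharge q through every layer.
Σ(b_i/K_i) = 13.7/2.13e-06 + 3.88/0.627 + 8.83/0.415 + 13.7/199 = 6.432e+06 d.
q = Δh / Σ(b_i/K_i) = 24.4 / 6.432e+06 = 3.794e-06 m/day.
In each layer the seepage velocity is v_i = q/n_i, so the layer transit time is t_i = b_i·n_i / q:
  layer 1 (clay): t_1 = 13.7 × 0.02 / 3.794e-06 = 72228 d
  layer 2 (fine sand): t_2 = 3.88 × 0.14 / 3.794e-06 = 1.432e+05 d
  layer 3 (silty sand): t_3 = 8.83 × 0.22 / 3.794e-06 = 5.121e+05 d
  layer 4 (clean gravel): t_4 = 13.7 × 0.29 / 3.794e-06 = 1.047e+06 d
Total t = Σ t_i = 1.775e+06 days = 4859 years.

4860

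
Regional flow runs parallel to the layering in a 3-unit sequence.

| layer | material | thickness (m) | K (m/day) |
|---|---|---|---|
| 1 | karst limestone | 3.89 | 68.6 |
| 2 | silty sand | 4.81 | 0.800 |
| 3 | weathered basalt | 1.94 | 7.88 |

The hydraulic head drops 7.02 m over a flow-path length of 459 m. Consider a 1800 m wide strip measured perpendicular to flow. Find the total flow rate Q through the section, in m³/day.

7870

Flow is parallel to layering, so each bed carries its own Darcy discharge and the transmissivities add.
Σ(K_i·b_i) = 68.6×3.89 + 0.800×4.81 + 7.88×1.94 = 286.0 m²/day.
Hydraulic gradient i = Δh / L = 7.02 / 459 = 0.01529.
Q = Σ(K_i·b_i) · W · i = 286.0 × 1800 × 0.01529 = 7873 m³/day.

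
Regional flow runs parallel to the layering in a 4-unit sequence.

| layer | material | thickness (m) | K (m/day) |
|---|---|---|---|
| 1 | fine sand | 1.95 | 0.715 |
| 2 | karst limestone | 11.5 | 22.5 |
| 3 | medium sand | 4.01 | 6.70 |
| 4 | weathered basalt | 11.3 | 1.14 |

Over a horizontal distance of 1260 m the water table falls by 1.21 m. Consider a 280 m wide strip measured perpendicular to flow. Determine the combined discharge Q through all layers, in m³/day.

Flow is parallel to layering, so each bed carries its own Darcy discharge and the transmissivities add.
Σ(K_i·b_i) = 0.715×1.95 + 22.5×11.5 + 6.70×4.01 + 1.14×11.3 = 299.9 m²/day.
Hydraulic gradient i = Δh / L = 1.21 / 1260 = 0.0009603.
Q = Σ(K_i·b_i) · W · i = 299.9 × 280 × 0.0009603 = 80.64 m³/day.

80.6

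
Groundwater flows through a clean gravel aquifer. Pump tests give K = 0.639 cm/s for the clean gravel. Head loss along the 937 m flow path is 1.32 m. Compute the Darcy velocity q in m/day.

Convert K: 0.639 cm/s × 864 = 552.1 m/day.
Hydraulic gradient i = Δh / L = 1.32 / 937 = 0.001409.
Specific discharge q = K · i = 552.1 × 0.001409 = 0.7778 m/day.

0.778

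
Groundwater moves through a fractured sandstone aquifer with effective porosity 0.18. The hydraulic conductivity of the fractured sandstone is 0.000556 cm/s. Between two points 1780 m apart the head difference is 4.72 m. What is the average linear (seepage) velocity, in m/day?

0.00708

Convert K: 0.000556 cm/s × 864 = 0.4804 m/day.
Hydraulic gradient i = Δh / L = 4.72 / 1780 = 0.002652.
Darcy flux q = K · i = 0.4804 × 0.002652 = 0.001274 m/day.
Seepage velocity v = q / n_e = 0.001274 / 0.18 = 0.007077 m/day.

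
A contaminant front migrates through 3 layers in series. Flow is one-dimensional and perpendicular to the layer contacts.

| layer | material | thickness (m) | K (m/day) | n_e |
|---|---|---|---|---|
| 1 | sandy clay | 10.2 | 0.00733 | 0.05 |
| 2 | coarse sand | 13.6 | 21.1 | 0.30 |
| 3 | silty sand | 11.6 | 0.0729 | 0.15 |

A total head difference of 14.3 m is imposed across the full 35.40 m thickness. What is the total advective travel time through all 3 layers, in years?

1.88

With flow normal to the layers, continuity requires the same specific discharge q through every layer.
Σ(b_i/K_i) = 10.2/0.00733 + 13.6/21.1 + 11.6/0.0729 = 1551 d.
q = Δh / Σ(b_i/K_i) = 14.3 / 1551 = 0.009218 m/day.
In each layer the seepage velocity is v_i = q/n_i, so the layer transit time is t_i = b_i·n_i / q:
  layer 1 (sandy clay): t_1 = 10.2 × 0.05 / 0.009218 = 55.33 d
  layer 2 (coarse sand): t_2 = 13.6 × 0.30 / 0.009218 = 442.6 d
  layer 3 (silty sand): t_3 = 11.6 × 0.15 / 0.009218 = 188.8 d
Total t = Σ t_i = 686.7 days = 1.880 years.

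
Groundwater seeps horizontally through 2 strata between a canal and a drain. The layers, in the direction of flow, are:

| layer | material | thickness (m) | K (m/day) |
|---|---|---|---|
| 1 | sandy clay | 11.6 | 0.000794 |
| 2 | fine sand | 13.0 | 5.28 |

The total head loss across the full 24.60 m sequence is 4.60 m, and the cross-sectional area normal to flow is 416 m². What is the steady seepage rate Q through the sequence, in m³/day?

0.131

Flow is perpendicular to layering, so the layers act in series and the equivalent K is the thickness-weighted harmonic mean.
Total thickness L = 11.6 + 13.0 = 24.60 m.
Σ(b_i/K_i) = 11.6/0.000794 + 13.0/5.28 = 14612 d.
K_eq = L / Σ(b_i/K_i) = 24.60 / 14612 = 0.001684 m/day.
Q = K_eq · A · (Δh/L) = 0.001684 × 416 × (4.60/24.60) = 0.1310 m³/day.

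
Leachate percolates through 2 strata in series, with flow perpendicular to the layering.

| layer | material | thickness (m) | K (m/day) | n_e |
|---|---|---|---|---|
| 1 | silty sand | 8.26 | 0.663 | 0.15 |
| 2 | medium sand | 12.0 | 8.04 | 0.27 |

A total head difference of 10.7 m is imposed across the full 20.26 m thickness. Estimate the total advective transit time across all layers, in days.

With flow normal to the layers, continuity requires the same specific discharge q through every layer.
Σ(b_i/K_i) = 8.26/0.663 + 12.0/8.04 = 13.95 d.
q = Δh / Σ(b_i/K_i) = 10.7 / 13.95 = 0.7670 m/day.
In each layer the seepage velocity is v_i = q/n_i, so the layer transit time is t_i = b_i·n_i / q:
  layer 1 (silty sand): t_1 = 8.26 × 0.15 / 0.7670 = 1.615 d
  layer 2 (medium sand): t_2 = 12.0 × 0.27 / 0.7670 = 4.224 d
Total t = Σ t_i = 5.840 days.

5.84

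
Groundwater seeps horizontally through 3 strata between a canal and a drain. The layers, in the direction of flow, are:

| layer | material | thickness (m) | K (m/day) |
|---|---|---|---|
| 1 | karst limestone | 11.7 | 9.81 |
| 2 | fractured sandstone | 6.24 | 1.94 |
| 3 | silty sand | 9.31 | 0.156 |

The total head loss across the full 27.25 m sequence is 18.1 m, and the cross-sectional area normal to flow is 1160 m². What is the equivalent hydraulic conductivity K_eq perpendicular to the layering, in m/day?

Flow is perpendicular to layering, so the layers act in series and the equivalent K is the thickness-weighted harmonic mean.
Total thickness L = 11.7 + 6.24 + 9.31 = 27.25 m.
Σ(b_i/K_i) = 11.7/9.81 + 6.24/1.94 + 9.31/0.156 = 64.09 d.
K_eq = L / Σ(b_i/K_i) = 27.25 / 64.09 = 0.4252 m/day.

0.425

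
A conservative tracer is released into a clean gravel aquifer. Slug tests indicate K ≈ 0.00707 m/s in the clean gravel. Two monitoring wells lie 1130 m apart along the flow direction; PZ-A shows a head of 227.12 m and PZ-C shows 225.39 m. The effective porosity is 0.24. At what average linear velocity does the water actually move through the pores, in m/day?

3.90

Convert K: 0.00707 m/s × 86400 = 610.8 m/day.
Hydraulic gradient i = (227.12 − 225.39) / 1130 = 1.73 / 1130 = 0.001531.
Darcy flux q = K · i = 610.8 × 0.001531 = 0.9352 m/day.
Seepage velocity v = q / n_e = 0.9352 / 0.24 = 3.897 m/day.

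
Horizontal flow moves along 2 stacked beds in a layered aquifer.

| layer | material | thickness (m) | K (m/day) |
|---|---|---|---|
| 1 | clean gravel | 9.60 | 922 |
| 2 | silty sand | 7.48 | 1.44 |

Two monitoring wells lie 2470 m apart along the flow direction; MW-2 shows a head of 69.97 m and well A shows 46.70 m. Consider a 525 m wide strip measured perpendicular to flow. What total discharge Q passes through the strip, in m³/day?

43800

Flow is parallel to layering, so each bed carries its own Darcy discharge and the transmissivities add.
Σ(K_i·b_i) = 922×9.60 + 1.44×7.48 = 8862 m²/day.
Hydraulic gradient i = (69.97 − 46.70) / 2470 = 23.27 / 2470 = 0.009421.
Q = Σ(K_i·b_i) · W · i = 8862 × 525 × 0.009421 = 43832 m³/day.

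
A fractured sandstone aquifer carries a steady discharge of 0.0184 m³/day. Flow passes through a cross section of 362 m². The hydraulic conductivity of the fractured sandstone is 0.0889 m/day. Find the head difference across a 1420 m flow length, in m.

0.812

From Q = K·A·i, i = Q / (K·A) = 0.0184 / (0.08890 × 362.0) = 0.0005718.
Head loss Δh = i · L = 0.0005718 × 1420 = 0.8119 m.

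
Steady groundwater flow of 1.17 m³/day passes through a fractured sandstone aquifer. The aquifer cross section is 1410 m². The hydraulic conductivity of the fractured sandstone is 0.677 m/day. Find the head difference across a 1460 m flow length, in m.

1.79

From Q = K·A·i, i = Q / (K·A) = 1.17 / (0.6770 × 1410) = 0.001226.
Head loss Δh = i · L = 0.001226 × 1460 = 1.789 m.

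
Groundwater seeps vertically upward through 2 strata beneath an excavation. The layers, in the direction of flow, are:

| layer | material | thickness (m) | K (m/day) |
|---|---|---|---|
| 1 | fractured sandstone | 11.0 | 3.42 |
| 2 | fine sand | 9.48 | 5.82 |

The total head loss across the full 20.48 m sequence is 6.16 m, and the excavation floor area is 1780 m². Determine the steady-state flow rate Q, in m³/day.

Flow is perpendicular to layering, so the layers act in series and the equivalent K is the thickness-weighted harmonic mean.
Total thickness L = 11.0 + 9.48 = 20.48 m.
Σ(b_i/K_i) = 11.0/3.42 + 9.48/5.82 = 4.845 d.
K_eq = L / Σ(b_i/K_i) = 20.48 / 4.845 = 4.227 m/day.
Q = K_eq · A · (Δh/L) = 4.227 × 1780 × (6.16/20.48) = 2263 m³/day.

2260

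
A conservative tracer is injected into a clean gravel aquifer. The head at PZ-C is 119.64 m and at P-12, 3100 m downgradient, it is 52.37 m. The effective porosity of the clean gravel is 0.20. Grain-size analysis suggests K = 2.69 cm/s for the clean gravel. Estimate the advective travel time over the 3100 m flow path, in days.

Convert K: 2.69 cm/s × 864 = 2324 m/day.
Hydraulic gradient i = (119.64 − 52.37) / 3100 = 67.27 / 3100 = 0.02170.
Darcy flux q = K · i = 2324 × 0.02170 = 50.43 m/day.
Seepage velocity v = q / n_e = 50.43 / 0.20 = 252.2 m/day.
Travel time t = L / v = 3100 / 252.2 = 12.29 days.

12.3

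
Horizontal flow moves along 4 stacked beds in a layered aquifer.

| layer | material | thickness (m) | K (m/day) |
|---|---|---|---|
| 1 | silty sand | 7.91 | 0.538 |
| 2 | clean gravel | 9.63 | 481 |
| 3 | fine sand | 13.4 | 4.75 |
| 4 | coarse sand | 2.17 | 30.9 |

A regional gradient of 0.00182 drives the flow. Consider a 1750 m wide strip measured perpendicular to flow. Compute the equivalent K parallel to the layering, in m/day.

144

Flow is parallel to layering, so each bed carries its own Darcy discharge and the transmissivities add.
Σ(K_i·b_i) = 0.538×7.91 + 481×9.63 + 4.75×13.4 + 30.9×2.17 = 4767 m²/day.
Total thickness b = 33.11 m, so K_eq = Σ(K_i·b_i)/b = 144.0 m/day.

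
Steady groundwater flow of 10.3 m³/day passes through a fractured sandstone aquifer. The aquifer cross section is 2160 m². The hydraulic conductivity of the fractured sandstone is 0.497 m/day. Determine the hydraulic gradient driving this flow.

0.00959

From Q = K·A·i, i = Q / (K·A) = 10.3 / (0.4970 × 2160) = 0.009595.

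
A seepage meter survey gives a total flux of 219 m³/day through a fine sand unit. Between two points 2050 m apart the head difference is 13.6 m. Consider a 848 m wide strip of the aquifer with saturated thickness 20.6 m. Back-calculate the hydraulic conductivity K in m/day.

1.89

Cross-sectional area A = 848 × 20.6 = 17469 m².
Hydraulic gradient i = Δh / L = 13.6 / 2050 = 0.006634.
From Q = K·A·i, K = Q / (A·i) = 219 / (17469 × 0.006634) = 1.890 m/day.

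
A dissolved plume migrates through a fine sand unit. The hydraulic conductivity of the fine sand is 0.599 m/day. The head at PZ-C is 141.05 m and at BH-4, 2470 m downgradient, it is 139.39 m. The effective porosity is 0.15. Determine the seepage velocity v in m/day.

Hydraulic gradient i = (141.05 − 139.39) / 2470 = 1.66 / 2470 = 0.0006721.
Darcy flux q = K · i = 0.5990 × 0.0006721 = 0.0004026 m/day.
Seepage velocity v = q / n_e = 0.0004026 / 0.15 = 0.002684 m/day.

0.00268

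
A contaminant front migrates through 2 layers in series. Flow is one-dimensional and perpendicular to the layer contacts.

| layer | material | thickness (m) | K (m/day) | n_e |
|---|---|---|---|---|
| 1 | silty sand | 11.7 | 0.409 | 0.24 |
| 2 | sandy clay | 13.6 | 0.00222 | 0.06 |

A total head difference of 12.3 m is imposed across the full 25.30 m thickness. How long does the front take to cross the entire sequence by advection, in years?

With flow normal to the layers, continuity requires the same specific discharge q through every layer.
Σ(b_i/K_i) = 11.7/0.409 + 13.6/0.00222 = 6155 d.
q = Δh / Σ(b_i/K_i) = 12.3 / 6155 = 0.001998 m/day.
In each layer the seepage velocity is v_i = q/n_i, so the layer transit time is t_i = b_i·n_i / q:
  layer 1 (silty sand): t_1 = 11.7 × 0.24 / 0.001998 = 1405 d
  layer 2 (sandy clay): t_2 = 13.6 × 0.06 / 0.001998 = 408.3 d
Total t = Σ t_i = 1813 days = 4.965 years.

4.96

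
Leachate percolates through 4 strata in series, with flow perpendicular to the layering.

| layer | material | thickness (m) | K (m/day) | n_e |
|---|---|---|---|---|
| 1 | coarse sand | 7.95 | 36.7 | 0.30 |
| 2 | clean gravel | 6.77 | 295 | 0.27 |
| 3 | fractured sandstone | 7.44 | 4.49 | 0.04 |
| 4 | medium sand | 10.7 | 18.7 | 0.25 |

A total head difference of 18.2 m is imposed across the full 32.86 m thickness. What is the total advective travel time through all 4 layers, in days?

0.975

With flow normal to the layers, continuity requires the same specific discharge q through every layer.
Σ(b_i/K_i) = 7.95/36.7 + 6.77/295 + 7.44/4.49 + 10.7/18.7 = 2.469 d.
q = Δh / Σ(b_i/K_i) = 18.2 / 2.469 = 7.372 m/day.
In each layer the seepage velocity is v_i = q/n_i, so the layer transit time is t_i = b_i·n_i / q:
  layer 1 (coarse sand): t_1 = 7.95 × 0.30 / 7.372 = 0.3235 d
  layer 2 (clean gravel): t_2 = 6.77 × 0.27 / 7.372 = 0.2479 d
  layer 3 (fractured sandstone): t_3 = 7.44 × 0.04 / 7.372 = 0.04037 d
  layer 4 (medium sand): t_4 = 10.7 × 0.25 / 7.372 = 0.3629 d
Total t = Σ t_i = 0.9747 days.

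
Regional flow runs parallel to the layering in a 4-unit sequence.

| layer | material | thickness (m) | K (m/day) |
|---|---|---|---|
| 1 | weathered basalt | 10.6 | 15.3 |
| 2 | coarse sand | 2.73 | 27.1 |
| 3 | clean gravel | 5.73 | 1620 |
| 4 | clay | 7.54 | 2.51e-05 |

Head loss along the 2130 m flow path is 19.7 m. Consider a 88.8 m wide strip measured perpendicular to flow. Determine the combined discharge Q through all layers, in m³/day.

7820

Flow is parallel to layering, so each bed carries its own Darcy discharge and the transmissivities add.
Σ(K_i·b_i) = 15.3×10.6 + 27.1×2.73 + 1620×5.73 + 2.51e-05×7.54 = 9519 m²/day.
Hydraulic gradient i = Δh / L = 19.7 / 2130 = 0.009249.
Q = Σ(K_i·b_i) · W · i = 9519 × 88.8 × 0.009249 = 7818 m³/day.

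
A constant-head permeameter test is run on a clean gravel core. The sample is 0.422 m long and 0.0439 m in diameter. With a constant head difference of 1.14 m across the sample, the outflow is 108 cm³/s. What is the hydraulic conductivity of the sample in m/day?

2280

Cross-sectional area A = π·(d/2)² = π × (0.0439/2)² = 0.001514 m².
Convert discharge: 108 cm³/s = 0.0001080 m³/s.
Darcy's law rearranged: K = Q·L / (A·Δh) = 0.0001080 × 0.422 / (0.001514 × 1.14) = 0.02641 m/s = 2282 m/day.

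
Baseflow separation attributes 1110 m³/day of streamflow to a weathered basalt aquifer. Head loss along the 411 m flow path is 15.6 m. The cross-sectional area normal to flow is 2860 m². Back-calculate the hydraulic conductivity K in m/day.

Hydraulic gradient i = Δh / L = 15.6 / 411 = 0.03796.
From Q = K·A·i, K = Q / (A·i) = 1110 / (2860 × 0.03796) = 10.23 m/day.

10.2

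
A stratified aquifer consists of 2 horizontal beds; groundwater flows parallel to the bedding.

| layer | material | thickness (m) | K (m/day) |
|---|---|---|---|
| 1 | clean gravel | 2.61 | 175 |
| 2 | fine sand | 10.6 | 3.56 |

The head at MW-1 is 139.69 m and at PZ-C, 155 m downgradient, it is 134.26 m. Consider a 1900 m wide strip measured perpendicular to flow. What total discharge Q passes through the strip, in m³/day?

Flow is parallel to layering, so each bed carries its own Darcy discharge and the transmissivities add.
Σ(K_i·b_i) = 175×2.61 + 3.56×10.6 = 494.5 m²/day.
Hydraulic gradient i = (139.69 − 134.26) / 155 = 5.43 / 155 = 0.03503.
Q = Σ(K_i·b_i) · W · i = 494.5 × 1900 × 0.03503 = 32914 m³/day.

32900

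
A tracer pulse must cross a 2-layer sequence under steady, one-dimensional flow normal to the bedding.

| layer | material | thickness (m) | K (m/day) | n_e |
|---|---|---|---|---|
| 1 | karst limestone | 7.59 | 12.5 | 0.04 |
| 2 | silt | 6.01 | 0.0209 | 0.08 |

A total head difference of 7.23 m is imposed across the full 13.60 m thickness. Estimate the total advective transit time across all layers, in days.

31.3

With flow normal to the layers, continuity requires the same specific discharge q through every layer.
Σ(b_i/K_i) = 7.59/12.5 + 6.01/0.0209 = 288.2 d.
q = Δh / Σ(b_i/K_i) = 7.23 / 288.2 = 0.02509 m/day.
In each layer the seepage velocity is v_i = q/n_i, so the layer transit time is t_i = b_i·n_i / q:
  layer 1 (karst limestone): t_1 = 7.59 × 0.04 / 0.02509 = 12.10 d
  layer 2 (silt): t_2 = 6.01 × 0.08 / 0.02509 = 19.16 d
Total t = Σ t_i = 31.26 days.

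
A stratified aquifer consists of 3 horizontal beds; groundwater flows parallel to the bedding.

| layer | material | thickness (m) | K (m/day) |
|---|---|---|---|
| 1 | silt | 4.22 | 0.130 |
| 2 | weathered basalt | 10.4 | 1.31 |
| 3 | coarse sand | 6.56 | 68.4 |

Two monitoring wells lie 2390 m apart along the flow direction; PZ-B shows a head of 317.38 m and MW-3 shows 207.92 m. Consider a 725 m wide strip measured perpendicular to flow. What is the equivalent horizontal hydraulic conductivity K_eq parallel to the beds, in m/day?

Flow is parallel to layering, so each bed carries its own Darcy discharge and the transmissivities add.
Σ(K_i·b_i) = 0.130×4.22 + 1.31×10.4 + 68.4×6.56 = 462.9 m²/day.
Total thickness b = 21.18 m, so K_eq = Σ(K_i·b_i)/b = 21.85 m/day.

21.9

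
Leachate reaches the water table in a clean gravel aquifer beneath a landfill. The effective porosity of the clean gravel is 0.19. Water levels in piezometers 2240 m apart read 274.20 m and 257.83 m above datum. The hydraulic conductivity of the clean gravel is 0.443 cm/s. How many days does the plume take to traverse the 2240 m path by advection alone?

Convert K: 0.443 cm/s × 864 = 382.8 m/day.
Hydraulic gradient i = (274.20 − 257.83) / 2240 = 16.37 / 2240 = 0.007308.
Darcy flux q = K · i = 382.8 × 0.007308 = 2.797 m/day.
Seepage velocity v = q / n_e = 2.797 / 0.19 = 14.72 m/day.
Travel time t = L / v = 2240 / 14.72 = 152.2 days.

152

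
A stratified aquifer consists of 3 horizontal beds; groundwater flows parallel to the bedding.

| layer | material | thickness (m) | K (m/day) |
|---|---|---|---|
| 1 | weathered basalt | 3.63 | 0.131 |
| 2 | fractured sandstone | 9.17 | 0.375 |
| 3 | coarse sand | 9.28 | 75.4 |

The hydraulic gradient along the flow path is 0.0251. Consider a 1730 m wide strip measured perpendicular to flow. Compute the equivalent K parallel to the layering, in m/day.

31.9

Flow is parallel to layering, so each bed carries its own Darcy discharge and the transmissivities add.
Σ(K_i·b_i) = 0.131×3.63 + 0.375×9.17 + 75.4×9.28 = 703.6 m²/day.
Total thickness b = 22.08 m, so K_eq = Σ(K_i·b_i)/b = 31.87 m/day.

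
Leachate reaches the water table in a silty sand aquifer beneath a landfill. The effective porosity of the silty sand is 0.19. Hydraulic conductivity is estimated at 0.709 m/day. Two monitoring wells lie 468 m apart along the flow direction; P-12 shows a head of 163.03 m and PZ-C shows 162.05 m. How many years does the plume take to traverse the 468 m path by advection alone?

164

Hydraulic gradient i = (163.03 − 162.05) / 468 = 0.98 / 468 = 0.002094.
Darcy flux q = K · i = 0.7090 × 0.002094 = 0.001485 m/day.
Seepage velocity v = q / n_e = 0.001485 / 0.19 = 0.007814 m/day.
Travel time t = L / v = 468 / 0.007814 = 59893 days = 164.0 years.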